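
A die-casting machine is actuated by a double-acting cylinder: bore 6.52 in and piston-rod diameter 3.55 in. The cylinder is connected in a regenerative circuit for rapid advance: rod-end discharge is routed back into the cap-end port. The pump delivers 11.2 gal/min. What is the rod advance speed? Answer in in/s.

v ≈ 4.36 in/s

In regeneration the rod-end outflow joins the pump flow into the cap end, so the net volume the pump must supply per unit advance equals the rod cross-section area.
Rod cross-section A_rod = π/4 × (3.55 in)² = 9.898 in^2
v = Q_pump / A_rod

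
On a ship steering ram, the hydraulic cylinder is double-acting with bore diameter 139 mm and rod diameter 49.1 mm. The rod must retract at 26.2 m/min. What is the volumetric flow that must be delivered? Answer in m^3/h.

Q ≈ 20.9 m^3/h

Rod-side annular area A_ann = π/4 × (139² − 49.1²) = 13280 mm^2
Q = A × v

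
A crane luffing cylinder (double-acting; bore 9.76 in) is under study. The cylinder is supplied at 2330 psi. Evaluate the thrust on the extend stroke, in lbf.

F ≈ 1.74e5 lbf

Cap-side area A_cap = π/4 × (9.76 in)² = 74.82 in^2
F = P × A_cap = 2330 psi × A_cap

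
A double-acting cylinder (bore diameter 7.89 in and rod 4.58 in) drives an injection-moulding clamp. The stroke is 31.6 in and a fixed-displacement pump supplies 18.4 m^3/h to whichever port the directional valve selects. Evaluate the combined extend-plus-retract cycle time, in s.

Cap-side area A_cap = π/4 × (7.89 in)² = 48.89 in^2
Rod-side annular area A_ann = π/4 × (7.89² − 4.58²) = 32.42 in^2
t_ext = A_cap·L/Q = 4.954 s
t_ret = A_ann·L/Q = 3.284 s
t_cycle = t_ext + t_ret

t ≈ 8.24 s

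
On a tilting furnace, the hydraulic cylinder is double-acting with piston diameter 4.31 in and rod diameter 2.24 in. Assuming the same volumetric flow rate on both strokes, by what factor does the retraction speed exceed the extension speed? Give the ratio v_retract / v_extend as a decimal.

Cap-side area A_cap = π/4 × (4.31 in)² = 14.59 in^2
Rod-side annular area A_ann = π/4 × (4.31² − 2.24²) = 10.65 in^2
For equal Q, v ∝ 1/A, so v_ret/v_ext = A_cap/A_ann.

v_ret/v_ext ≈ 1.37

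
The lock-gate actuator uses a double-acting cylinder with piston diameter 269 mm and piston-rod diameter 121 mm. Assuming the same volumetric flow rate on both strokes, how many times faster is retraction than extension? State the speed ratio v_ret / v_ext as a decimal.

v_ret/v_ext ≈ 1.25

Cap-side area A_cap = π/4 × (269 mm)² = 56830 mm^2
Rod-side annular area A_ann = π/4 × (269² − 121²) = 45330 mm^2
For equal Q, v ∝ 1/A, so v_ret/v_ext = A_cap/A_ann.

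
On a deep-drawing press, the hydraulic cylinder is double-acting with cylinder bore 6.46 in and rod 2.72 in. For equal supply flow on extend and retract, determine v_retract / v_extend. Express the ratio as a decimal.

Cap-side area A_cap = π/4 × (6.46 in)² = 32.78 in^2
Rod-side annular area A_ann = π/4 × (6.46² − 2.72²) = 26.97 in^2
For equal Q, v ∝ 1/A, so v_ret/v_ext = A_cap/A_ann.

v_ret/v_ext ≈ 1.22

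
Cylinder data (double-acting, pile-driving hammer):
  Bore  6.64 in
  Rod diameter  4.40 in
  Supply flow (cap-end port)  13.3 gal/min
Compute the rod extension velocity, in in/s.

Cap-side area A_cap = π/4 × (6.64 in)² = 34.63 in^2
v = Q / A

v ≈ 1.48 in/s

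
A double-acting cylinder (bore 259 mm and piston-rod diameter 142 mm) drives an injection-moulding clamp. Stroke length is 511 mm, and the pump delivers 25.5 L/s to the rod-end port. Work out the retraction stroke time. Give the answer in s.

Rod-side annular area A_ann = π/4 × (259² − 142²) = 36850 mm^2
Swept volume V = A × L; t = V / Q = A·L / Q

t ≈ 0.738 s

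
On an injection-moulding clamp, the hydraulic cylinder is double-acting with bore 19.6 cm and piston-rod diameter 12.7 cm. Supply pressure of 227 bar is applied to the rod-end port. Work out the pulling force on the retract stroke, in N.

F ≈ 3.97e5 N

Rod-side annular area A_ann = π/4 × (19.6² − 12.7²) = 175.0 cm^2
On retraction the pressure acts on the annular area (bore minus rod).
F = P × A_ann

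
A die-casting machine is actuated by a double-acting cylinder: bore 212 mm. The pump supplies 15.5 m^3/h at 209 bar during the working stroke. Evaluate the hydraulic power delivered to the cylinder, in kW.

W ≈ 90.0 kW

Hydraulic power = P × Q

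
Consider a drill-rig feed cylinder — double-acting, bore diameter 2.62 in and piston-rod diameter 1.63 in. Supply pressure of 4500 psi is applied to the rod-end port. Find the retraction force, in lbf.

Rod-side annular area A_ann = π/4 × (2.62² − 1.63²) = 3.305 in^2
On retraction the pressure acts on the annular area (bore minus rod).
F = P × A_ann

F ≈ 14900 lbf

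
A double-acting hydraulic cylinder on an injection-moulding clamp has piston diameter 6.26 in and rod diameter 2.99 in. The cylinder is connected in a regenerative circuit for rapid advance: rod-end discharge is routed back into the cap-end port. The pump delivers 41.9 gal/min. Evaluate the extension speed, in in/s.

In regeneration the rod-end outflow joins the pump flow into the cap end, so the net volume the pump must supply per unit advance equals the rod cross-section area.
Rod cross-section A_rod = π/4 × (2.99 in)² = 7.022 in^2
v = Q_pump / A_rod

v ≈ 23.0 in/s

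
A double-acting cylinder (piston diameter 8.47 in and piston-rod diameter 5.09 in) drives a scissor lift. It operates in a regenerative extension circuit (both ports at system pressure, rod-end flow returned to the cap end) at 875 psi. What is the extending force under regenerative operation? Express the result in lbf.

F ≈ 17800 lbf

With equal pressure on both faces, forces on the annular region cancel; the net push is pressure × rod cross-section.
Rod cross-section A_rod = π/4 × (5.09 in)² = 20.35 in^2
F = P × A_rod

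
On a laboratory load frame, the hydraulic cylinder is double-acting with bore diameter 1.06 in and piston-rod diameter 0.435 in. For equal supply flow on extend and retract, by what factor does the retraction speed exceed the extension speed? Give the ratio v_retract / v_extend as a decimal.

v_ret/v_ext ≈ 1.20

Cap-side area A_cap = π/4 × (1.06 in)² = 0.8825 in^2
Rod-side annular area A_ann = π/4 × (1.06² − 0.435²) = 0.7339 in^2
For equal Q, v ∝ 1/A, so v_ret/v_ext = A_cap/A_ann.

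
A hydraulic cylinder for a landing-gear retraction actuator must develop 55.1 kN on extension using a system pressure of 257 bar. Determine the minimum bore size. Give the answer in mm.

Extension force acts on the full piston face: F = P × (π/4)D².
D = √(4F / (πP)) = √(4 × 55.1 kN / (π × 257 bar))

D ≈ 52.2 mm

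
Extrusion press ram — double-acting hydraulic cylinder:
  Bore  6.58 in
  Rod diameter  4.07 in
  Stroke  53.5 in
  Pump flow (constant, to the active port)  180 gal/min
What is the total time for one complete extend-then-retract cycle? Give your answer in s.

t ≈ 4.25 s

Cap-side area A_cap = π/4 × (6.58 in)² = 34.00 in^2
Rod-side annular area A_ann = π/4 × (6.58² − 4.07²) = 20.99 in^2
t_ext = A_cap·L/Q = 2.625 s
t_ret = A_ann·L/Q = 1.621 s
t_cycle = t_ext + t_ret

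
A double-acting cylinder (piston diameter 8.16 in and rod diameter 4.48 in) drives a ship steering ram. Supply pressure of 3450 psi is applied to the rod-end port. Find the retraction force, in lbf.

F ≈ 1.26e5 lbf

Rod-side annular area A_ann = π/4 × (8.16² − 4.48²) = 36.53 in^2
On retraction the pressure acts on the annular area (bore minus rod).
F = P × A_ann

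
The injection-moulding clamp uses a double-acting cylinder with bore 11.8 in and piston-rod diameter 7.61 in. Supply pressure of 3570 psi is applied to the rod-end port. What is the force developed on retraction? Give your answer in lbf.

F ≈ 2.28e5 lbf

Rod-side annular area A_ann = π/4 × (11.8² − 7.61²) = 63.87 in^2
On retraction the pressure acts on the annular area (bore minus rod).
F = P × A_ann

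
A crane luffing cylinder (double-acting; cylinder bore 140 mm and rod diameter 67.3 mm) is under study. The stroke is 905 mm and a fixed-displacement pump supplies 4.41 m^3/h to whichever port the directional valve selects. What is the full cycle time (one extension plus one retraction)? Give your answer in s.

t ≈ 20.1 s

Cap-side area A_cap = π/4 × (140 mm)² = 15390 mm^2
Rod-side annular area A_ann = π/4 × (140² − 67.3²) = 11840 mm^2
t_ext = A_cap·L/Q = 11.37 s
t_ret = A_ann·L/Q = 8.745 s
t_cycle = t_ext + t_ret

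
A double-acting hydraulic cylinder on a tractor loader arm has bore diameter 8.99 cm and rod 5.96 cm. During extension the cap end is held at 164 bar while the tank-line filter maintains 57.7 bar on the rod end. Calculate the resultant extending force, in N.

F ≈ 83600 N

Cap-side area A_cap = π/4 × (8.99 cm)² = 63.48 cm^2
Rod-side annular area A_ann = π/4 × (8.99² − 5.96²) = 35.58 cm^2
Net thrust = P_cap·A_cap − P_rod·A_ann = 1.041e5 N − 20530 N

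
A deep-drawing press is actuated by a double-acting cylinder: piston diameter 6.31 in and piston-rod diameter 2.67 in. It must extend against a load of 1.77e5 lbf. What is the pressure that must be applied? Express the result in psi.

P ≈ 5660 psi

Cap-side area A_cap = π/4 × (6.31 in)² = 31.27 in^2
P = F / A = 1.77e5 lbf / A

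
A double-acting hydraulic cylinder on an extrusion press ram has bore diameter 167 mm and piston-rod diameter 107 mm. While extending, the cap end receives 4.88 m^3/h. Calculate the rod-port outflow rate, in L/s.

Cap-side area A_cap = π/4 × (167 mm)² = 21900 mm^2
Rod-side annular area A_ann = π/4 × (167² − 107²) = 12910 mm^2
Piston speed v = Q_in/A_cap; rod-end outflow Q_out = v × A_ann = Q_in × A_ann/A_cap.

Q_out ≈ 0.799 L/s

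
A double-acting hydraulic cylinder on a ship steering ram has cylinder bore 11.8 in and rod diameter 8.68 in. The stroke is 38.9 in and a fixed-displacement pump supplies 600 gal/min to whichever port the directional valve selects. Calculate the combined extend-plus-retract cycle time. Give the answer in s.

Cap-side area A_cap = π/4 × (11.8 in)² = 109.4 in^2
Rod-side annular area A_ann = π/4 × (11.8² − 8.68²) = 50.19 in^2
t_ext = A_cap·L/Q = 1.842 s
t_ret = A_ann·L/Q = 0.8451 s
t_cycle = t_ext + t_ret

t ≈ 2.69 s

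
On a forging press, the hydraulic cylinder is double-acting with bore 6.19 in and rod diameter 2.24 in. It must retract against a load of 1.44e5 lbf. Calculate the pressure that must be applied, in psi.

P ≈ 5510 psi

Rod-side annular area A_ann = π/4 × (6.19² − 2.24²) = 26.15 in^2
Retraction: pressure acts on the annular area.
P = F / A = 1.44e5 lbf / A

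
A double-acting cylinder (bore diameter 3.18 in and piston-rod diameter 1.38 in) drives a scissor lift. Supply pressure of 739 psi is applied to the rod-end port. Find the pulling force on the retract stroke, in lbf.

Rod-side annular area A_ann = π/4 × (3.18² − 1.38²) = 6.447 in^2
On retraction the pressure acts on the annular area (bore minus rod).
F = P × A_ann

F ≈ 4760 lbf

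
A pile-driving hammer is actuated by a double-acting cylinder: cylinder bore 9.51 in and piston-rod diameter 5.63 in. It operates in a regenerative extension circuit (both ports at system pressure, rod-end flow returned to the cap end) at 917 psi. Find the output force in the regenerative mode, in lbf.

With equal pressure on both faces, forces on the annular region cancel; the net push is pressure × rod cross-section.
Rod cross-section A_rod = π/4 × (5.63 in)² = 24.89 in^2
F = P × A_rod

F ≈ 22800 lbf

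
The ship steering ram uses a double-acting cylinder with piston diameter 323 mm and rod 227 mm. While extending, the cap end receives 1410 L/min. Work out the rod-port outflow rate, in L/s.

Q_out ≈ 11.9 L/s

Cap-side area A_cap = π/4 × (323 mm)² = 81940 mm^2
Rod-side annular area A_ann = π/4 × (323² − 227²) = 41470 mm^2
Piston speed v = Q_in/A_cap; rod-end outflow Q_out = v × A_ann = Q_in × A_ann/A_cap.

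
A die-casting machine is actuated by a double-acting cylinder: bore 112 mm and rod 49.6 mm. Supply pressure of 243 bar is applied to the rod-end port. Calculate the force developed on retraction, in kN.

F ≈ 192 kN

Rod-side annular area A_ann = π/4 × (112² − 49.6²) = 7920 mm^2
On retraction the pressure acts on the annular area (bore minus rod).
F = P × A_ann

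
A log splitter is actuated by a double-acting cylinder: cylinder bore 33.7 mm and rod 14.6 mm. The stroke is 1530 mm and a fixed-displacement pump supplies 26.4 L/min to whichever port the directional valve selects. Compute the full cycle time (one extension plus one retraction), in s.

Cap-side area A_cap = π/4 × (33.7 mm)² = 892.0 mm^2
Rod-side annular area A_ann = π/4 × (33.7² − 14.6²) = 724.6 mm^2
t_ext = A_cap·L/Q = 3.102 s
t_ret = A_ann·L/Q = 2.519 s
t_cycle = t_ext + t_ret

t ≈ 5.62 s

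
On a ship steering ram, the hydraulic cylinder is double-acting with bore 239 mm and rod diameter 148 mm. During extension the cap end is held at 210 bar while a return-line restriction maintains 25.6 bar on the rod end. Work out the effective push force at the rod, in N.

F ≈ 8.71e5 N

Cap-side area A_cap = π/4 × (239 mm)² = 44860 mm^2
Rod-side annular area A_ann = π/4 × (239² − 148²) = 27660 mm^2
Net thrust = P_cap·A_cap − P_rod·A_ann = 9.421e5 N − 70810 N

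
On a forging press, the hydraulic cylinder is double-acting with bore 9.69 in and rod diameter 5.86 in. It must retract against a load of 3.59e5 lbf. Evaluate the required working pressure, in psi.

P ≈ 7670 psi

Rod-side annular area A_ann = π/4 × (9.69² − 5.86²) = 46.78 in^2
Retraction: pressure acts on the annular area.
P = F / A = 3.59e5 lbf / A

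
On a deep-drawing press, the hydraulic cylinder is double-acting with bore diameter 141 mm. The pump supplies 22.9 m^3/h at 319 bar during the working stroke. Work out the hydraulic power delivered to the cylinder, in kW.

W ≈ 203 kW

Hydraulic power = P × Q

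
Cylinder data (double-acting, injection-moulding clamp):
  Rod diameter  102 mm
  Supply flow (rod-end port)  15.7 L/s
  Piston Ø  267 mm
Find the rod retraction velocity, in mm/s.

Rod-side annular area A_ann = π/4 × (267² − 102²) = 47820 mm^2
Flow into the rod-end port fills the annular volume.
v = Q / A

v ≈ 328 mm/s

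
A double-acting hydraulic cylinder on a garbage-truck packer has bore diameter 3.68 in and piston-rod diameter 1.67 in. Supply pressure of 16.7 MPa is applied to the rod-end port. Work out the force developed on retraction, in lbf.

Rod-side annular area A_ann = π/4 × (3.68² − 1.67²) = 8.446 in^2
On retraction the pressure acts on the annular area (bore minus rod).
F = P × A_ann

F ≈ 20500 lbf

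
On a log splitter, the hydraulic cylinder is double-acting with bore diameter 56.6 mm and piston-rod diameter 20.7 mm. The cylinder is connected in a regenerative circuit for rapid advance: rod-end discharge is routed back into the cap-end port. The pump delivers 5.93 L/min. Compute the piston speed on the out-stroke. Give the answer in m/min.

v ≈ 17.6 m/min

In regeneration the rod-end outflow joins the pump flow into the cap end, so the net volume the pump must supply per unit advance equals the rod cross-section area.
Rod cross-section A_rod = π/4 × (20.7 mm)² = 336.5 mm^2
v = Q_pump / A_rod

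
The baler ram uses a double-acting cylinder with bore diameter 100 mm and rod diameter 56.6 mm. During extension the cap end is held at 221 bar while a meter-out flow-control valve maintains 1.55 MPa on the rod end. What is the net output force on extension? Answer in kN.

F ≈ 165 kN

Cap-side area A_cap = π/4 × (100 mm)² = 7854 mm^2
Rod-side annular area A_ann = π/4 × (100² − 56.6²) = 5338 mm^2
Net thrust = P_cap·A_cap − P_rod·A_ann = 173.6 kN − 8.274 kN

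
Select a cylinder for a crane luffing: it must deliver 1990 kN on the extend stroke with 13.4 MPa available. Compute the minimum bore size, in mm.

Extension force acts on the full piston face: F = P × (π/4)D².
D = √(4F / (πP)) = √(4 × 1990 kN / (π × 13.4 MPa))

D ≈ 435 mm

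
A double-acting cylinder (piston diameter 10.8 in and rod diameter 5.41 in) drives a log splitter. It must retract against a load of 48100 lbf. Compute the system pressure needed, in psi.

P ≈ 701 psi

Rod-side annular area A_ann = π/4 × (10.8² − 5.41²) = 68.62 in^2
Retraction: pressure acts on the annular area.
P = F / A = 48100 lbf / A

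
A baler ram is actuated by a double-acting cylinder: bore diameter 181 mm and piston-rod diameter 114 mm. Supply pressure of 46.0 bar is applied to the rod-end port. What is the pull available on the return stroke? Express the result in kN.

Rod-side annular area A_ann = π/4 × (181² − 114²) = 15520 mm^2
On retraction the pressure acts on the annular area (bore minus rod).
F = P × A_ann

F ≈ 71.4 kN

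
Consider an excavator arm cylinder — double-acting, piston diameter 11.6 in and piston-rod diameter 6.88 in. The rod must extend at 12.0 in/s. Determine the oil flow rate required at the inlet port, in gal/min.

Q ≈ 329 gal/min

Cap-side area A_cap = π/4 × (11.6 in)² = 105.7 in^2
Q = A × v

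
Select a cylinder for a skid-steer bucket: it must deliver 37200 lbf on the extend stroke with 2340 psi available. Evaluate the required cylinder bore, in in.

Extension force acts on the full piston face: F = P × (π/4)D².
D = √(4F / (πP)) = √(4 × 37200 lbf / (π × 2340 psi))

D ≈ 4.50 in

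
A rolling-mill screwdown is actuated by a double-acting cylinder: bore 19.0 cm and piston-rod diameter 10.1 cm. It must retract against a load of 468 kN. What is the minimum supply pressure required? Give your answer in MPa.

P ≈ 23.0 MPa

Rod-side annular area A_ann = π/4 × (19.0² − 10.1²) = 203.4 cm^2
Retraction: pressure acts on the annular area.
P = F / A = 468 kN / A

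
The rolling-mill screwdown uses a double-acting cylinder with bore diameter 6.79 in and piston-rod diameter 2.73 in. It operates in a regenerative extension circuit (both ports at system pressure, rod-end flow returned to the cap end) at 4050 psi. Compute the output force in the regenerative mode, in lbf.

With equal pressure on both faces, forces on the annular region cancel; the net push is pressure × rod cross-section.
Rod cross-section A_rod = π/4 × (2.73 in)² = 5.853 in^2
F = P × A_rod

F ≈ 23700 lbf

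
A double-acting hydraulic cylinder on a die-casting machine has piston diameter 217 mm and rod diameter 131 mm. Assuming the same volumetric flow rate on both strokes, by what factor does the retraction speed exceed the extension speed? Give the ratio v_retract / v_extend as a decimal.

Cap-side area A_cap = π/4 × (217 mm)² = 36980 mm^2
Rod-side annular area A_ann = π/4 × (217² − 131²) = 23510 mm^2
For equal Q, v ∝ 1/A, so v_ret/v_ext = A_cap/A_ann.

v_ret/v_ext ≈ 1.57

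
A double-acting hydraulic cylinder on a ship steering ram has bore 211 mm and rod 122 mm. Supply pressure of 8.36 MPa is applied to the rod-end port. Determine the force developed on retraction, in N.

Rod-side annular area A_ann = π/4 × (211² − 122²) = 23280 mm^2
On retraction the pressure acts on the annular area (bore minus rod).
F = P × A_ann

F ≈ 1.95e5 N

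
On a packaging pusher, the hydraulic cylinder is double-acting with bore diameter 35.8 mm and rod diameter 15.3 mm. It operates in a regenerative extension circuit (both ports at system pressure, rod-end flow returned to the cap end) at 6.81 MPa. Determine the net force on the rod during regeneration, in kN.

F ≈ 1.25 kN

With equal pressure on both faces, forces on the annular region cancel; the net push is pressure × rod cross-section.
Rod cross-section A_rod = π/4 × (15.3 mm)² = 183.9 mm^2
F = P × A_rod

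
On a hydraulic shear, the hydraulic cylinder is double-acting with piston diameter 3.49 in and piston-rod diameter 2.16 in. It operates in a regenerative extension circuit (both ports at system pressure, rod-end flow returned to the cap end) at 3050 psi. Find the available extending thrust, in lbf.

With equal pressure on both faces, forces on the annular region cancel; the net push is pressure × rod cross-section.
Rod cross-section A_rod = π/4 × (2.16 in)² = 3.664 in^2
F = P × A_rod

F ≈ 11200 lbf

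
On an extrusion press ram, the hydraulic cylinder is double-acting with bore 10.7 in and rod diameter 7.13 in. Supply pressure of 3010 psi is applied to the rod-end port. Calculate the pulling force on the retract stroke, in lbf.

Rod-side annular area A_ann = π/4 × (10.7² − 7.13²) = 49.99 in^2
On retraction the pressure acts on the annular area (bore minus rod).
F = P × A_ann

F ≈ 1.50e5 lbf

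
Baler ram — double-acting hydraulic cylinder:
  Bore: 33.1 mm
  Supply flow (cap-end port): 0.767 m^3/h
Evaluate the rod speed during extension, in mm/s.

v ≈ 248 mm/s

Cap-side area A_cap = π/4 × (33.1 mm)² = 860.5 mm^2
v = Q / A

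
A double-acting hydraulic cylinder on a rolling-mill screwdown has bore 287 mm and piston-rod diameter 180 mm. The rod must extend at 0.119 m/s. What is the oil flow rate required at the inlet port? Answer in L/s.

Q ≈ 7.70 L/s

Cap-side area A_cap = π/4 × (287 mm)² = 64690 mm^2
Q = A × v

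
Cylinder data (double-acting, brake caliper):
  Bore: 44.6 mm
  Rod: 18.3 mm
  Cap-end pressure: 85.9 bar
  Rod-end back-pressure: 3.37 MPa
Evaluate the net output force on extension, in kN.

Cap-side area A_cap = π/4 × (44.6 mm)² = 1562 mm^2
Rod-side annular area A_ann = π/4 × (44.6² − 18.3²) = 1299 mm^2
Net thrust = P_cap·A_cap − P_rod·A_ann = 13.42 kN − 4.379 kN

F ≈ 9.04 kN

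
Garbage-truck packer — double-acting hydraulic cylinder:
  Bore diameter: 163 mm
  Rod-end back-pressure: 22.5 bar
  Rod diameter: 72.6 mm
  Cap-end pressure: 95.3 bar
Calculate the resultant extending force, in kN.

Cap-side area A_cap = π/4 × (163 mm)² = 20870 mm^2
Rod-side annular area A_ann = π/4 × (163² − 72.6²) = 16730 mm^2
Net thrust = P_cap·A_cap − P_rod·A_ann = 198.9 kN − 37.64 kN

F ≈ 161 kN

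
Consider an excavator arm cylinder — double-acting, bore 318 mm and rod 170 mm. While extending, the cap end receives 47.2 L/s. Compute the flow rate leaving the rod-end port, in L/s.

Cap-side area A_cap = π/4 × (318 mm)² = 79420 mm^2
Rod-side annular area A_ann = π/4 × (318² − 170²) = 56720 mm^2
Piston speed v = Q_in/A_cap; rod-end outflow Q_out = v × A_ann = Q_in × A_ann/A_cap.

Q_out ≈ 33.7 L/s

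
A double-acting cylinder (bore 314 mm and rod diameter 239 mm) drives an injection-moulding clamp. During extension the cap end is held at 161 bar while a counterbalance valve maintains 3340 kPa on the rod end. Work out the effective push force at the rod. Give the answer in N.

F ≈ 1.14e6 N

Cap-side area A_cap = π/4 × (314 mm)² = 77440 mm^2
Rod-side annular area A_ann = π/4 × (314² − 239²) = 32570 mm^2
Net thrust = P_cap·A_cap − P_rod·A_ann = 1.247e6 N − 1.088e5 N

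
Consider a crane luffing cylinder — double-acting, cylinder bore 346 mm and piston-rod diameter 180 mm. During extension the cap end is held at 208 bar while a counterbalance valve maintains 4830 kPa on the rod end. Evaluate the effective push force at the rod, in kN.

F ≈ 1620 kN

Cap-side area A_cap = π/4 × (346 mm)² = 94020 mm^2
Rod-side annular area A_ann = π/4 × (346² − 180²) = 68580 mm^2
Net thrust = P_cap·A_cap − P_rod·A_ann = 1956 kN − 331.2 kN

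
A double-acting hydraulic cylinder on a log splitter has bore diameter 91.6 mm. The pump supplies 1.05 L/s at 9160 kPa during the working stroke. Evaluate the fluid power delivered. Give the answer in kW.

W ≈ 9.62 kW

Hydraulic power = P × Q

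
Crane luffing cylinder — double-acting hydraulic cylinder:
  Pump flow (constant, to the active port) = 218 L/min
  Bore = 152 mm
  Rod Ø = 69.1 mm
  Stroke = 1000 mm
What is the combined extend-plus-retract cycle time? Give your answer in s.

t ≈ 8.96 s

Cap-side area A_cap = π/4 × (152 mm)² = 18150 mm^2
Rod-side annular area A_ann = π/4 × (152² − 69.1²) = 14400 mm^2
t_ext = A_cap·L/Q = 4.994 s
t_ret = A_ann·L/Q = 3.962 s
t_cycle = t_ext + t_ret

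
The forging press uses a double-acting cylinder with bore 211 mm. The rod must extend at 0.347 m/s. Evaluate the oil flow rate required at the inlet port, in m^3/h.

Cap-side area A_cap = π/4 × (211 mm)² = 34970 mm^2
Q = A × v

Q ≈ 43.7 m^3/h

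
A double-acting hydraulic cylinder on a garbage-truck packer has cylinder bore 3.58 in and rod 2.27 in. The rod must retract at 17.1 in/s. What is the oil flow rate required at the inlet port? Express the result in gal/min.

Q ≈ 26.7 gal/min

Rod-side annular area A_ann = π/4 × (3.58² − 2.27²) = 6.019 in^2
Q = A × v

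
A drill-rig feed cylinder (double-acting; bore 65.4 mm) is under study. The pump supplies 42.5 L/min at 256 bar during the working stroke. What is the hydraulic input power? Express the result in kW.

Hydraulic power = P × Q

W ≈ 18.1 kW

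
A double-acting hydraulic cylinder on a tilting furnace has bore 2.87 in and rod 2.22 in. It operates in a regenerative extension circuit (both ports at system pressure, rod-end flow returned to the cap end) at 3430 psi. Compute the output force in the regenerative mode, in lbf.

With equal pressure on both faces, forces on the annular region cancel; the net push is pressure × rod cross-section.
Rod cross-section A_rod = π/4 × (2.22 in)² = 3.871 in^2
F = P × A_rod

F ≈ 13300 lbf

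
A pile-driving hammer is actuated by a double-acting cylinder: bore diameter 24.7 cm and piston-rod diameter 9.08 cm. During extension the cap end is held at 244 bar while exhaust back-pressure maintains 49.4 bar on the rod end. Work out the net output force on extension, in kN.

Cap-side area A_cap = π/4 × (24.7 cm)² = 479.2 cm^2
Rod-side annular area A_ann = π/4 × (24.7² − 9.08²) = 414.4 cm^2
Net thrust = P_cap·A_cap − P_rod·A_ann = 1169 kN − 204.7 kN

F ≈ 964 kN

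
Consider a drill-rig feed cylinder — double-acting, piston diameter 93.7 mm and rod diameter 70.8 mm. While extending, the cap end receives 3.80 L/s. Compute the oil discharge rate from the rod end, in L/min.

Cap-side area A_cap = π/4 × (93.7 mm)² = 6896 mm^2
Rod-side annular area A_ann = π/4 × (93.7² − 70.8²) = 2959 mm^2
Piston speed v = Q_in/A_cap; rod-end outflow Q_out = v × A_ann = Q_in × A_ann/A_cap.

Q_out ≈ 97.8 L/min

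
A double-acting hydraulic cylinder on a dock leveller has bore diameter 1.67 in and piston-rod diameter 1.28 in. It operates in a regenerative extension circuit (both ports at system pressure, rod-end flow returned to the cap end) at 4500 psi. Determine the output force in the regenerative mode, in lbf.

F ≈ 5790 lbf

With equal pressure on both faces, forces on the annular region cancel; the net push is pressure × rod cross-section.
Rod cross-section A_rod = π/4 × (1.28 in)² = 1.287 in^2
F = P × A_rod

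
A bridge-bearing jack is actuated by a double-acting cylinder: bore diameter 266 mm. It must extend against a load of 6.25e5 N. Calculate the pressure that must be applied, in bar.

Cap-side area A_cap = π/4 × (266 mm)² = 55570 mm^2
P = F / A = 6.25e5 N / A

P ≈ 112 bar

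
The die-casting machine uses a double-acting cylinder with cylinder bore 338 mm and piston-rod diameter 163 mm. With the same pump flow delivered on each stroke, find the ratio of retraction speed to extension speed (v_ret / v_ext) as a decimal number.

v_ret/v_ext ≈ 1.30

Cap-side area A_cap = π/4 × (338 mm)² = 89730 mm^2
Rod-side annular area A_ann = π/4 × (338² − 163²) = 68860 mm^2
For equal Q, v ∝ 1/A, so v_ret/v_ext = A_cap/A_ann.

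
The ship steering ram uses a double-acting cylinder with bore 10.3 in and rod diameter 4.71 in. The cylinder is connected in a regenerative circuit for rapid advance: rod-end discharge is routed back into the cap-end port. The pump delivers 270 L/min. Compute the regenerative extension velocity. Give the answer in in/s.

In regeneration the rod-end outflow joins the pump flow into the cap end, so the net volume the pump must supply per unit advance equals the rod cross-section area.
Rod cross-section A_rod = π/4 × (4.71 in)² = 17.42 in^2
v = Q_pump / A_rod

v ≈ 15.8 in/s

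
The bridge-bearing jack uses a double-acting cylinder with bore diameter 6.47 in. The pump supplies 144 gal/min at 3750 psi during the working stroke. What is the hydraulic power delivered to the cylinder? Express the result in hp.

W ≈ 315 hp

Hydraulic power = P × Q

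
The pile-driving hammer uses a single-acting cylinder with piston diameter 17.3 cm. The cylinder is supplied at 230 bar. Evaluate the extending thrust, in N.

Cap-side area A_cap = π/4 × (17.3 cm)² = 235.1 cm^2
F = P × A_cap = 230 bar × A_cap

F ≈ 5.41e5 N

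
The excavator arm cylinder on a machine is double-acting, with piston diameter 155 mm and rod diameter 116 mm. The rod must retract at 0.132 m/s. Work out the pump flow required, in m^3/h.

Rod-side annular area A_ann = π/4 × (155² − 116²) = 8301 mm^2
Q = A × v

Q ≈ 3.94 m^3/h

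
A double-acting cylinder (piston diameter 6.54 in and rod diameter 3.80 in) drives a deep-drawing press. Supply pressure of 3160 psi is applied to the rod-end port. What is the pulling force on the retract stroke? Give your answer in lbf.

Rod-side annular area A_ann = π/4 × (6.54² − 3.80²) = 22.25 in^2
On retraction the pressure acts on the annular area (bore minus rod).
F = P × A_ann

F ≈ 70300 lbf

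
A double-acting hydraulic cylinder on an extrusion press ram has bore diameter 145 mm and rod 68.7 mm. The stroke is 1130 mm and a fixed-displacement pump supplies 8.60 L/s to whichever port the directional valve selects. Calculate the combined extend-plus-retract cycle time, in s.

t ≈ 3.85 s

Cap-side area A_cap = π/4 × (145 mm)² = 16510 mm^2
Rod-side annular area A_ann = π/4 × (145² − 68.7²) = 12810 mm^2
t_ext = A_cap·L/Q = 2.170 s
t_ret = A_ann·L/Q = 1.683 s
t_cycle = t_ext + t_ret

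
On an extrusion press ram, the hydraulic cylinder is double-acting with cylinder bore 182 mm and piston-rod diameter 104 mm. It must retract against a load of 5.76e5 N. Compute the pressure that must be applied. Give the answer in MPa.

P ≈ 32.9 MPa

Rod-side annular area A_ann = π/4 × (182² − 104²) = 17520 mm^2
Retraction: pressure acts on the annular area.
P = F / A = 5.76e5 N / A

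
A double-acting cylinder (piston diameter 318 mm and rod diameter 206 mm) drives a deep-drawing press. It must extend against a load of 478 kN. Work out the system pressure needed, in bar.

P ≈ 60.2 bar

Cap-side area A_cap = π/4 × (318 mm)² = 79420 mm^2
P = F / A = 478 kN / A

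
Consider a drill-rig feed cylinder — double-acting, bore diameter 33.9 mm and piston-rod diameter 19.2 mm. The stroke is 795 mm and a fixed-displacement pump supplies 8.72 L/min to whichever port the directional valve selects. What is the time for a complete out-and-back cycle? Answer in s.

Cap-side area A_cap = π/4 × (33.9 mm)² = 902.6 mm^2
Rod-side annular area A_ann = π/4 × (33.9² − 19.2²) = 613.1 mm^2
t_ext = A_cap·L/Q = 4.937 s
t_ret = A_ann·L/Q = 3.354 s
t_cycle = t_ext + t_ret

t ≈ 8.29 s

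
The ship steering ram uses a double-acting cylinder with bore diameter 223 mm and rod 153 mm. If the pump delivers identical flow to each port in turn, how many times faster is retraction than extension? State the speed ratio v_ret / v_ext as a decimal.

Cap-side area A_cap = π/4 × (223 mm)² = 39060 mm^2
Rod-side annular area A_ann = π/4 × (223² − 153²) = 20670 mm^2
For equal Q, v ∝ 1/A, so v_ret/v_ext = A_cap/A_ann.

v_ret/v_ext ≈ 1.89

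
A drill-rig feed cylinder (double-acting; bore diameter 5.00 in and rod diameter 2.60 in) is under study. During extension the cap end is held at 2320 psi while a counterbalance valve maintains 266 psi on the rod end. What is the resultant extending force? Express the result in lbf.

Cap-side area A_cap = π/4 × (5.00 in)² = 19.63 in^2
Rod-side annular area A_ann = π/4 × (5.00² − 2.60²) = 14.33 in^2
Net thrust = P_cap·A_cap − P_rod·A_ann = 45550 lbf − 3811 lbf

F ≈ 41700 lbf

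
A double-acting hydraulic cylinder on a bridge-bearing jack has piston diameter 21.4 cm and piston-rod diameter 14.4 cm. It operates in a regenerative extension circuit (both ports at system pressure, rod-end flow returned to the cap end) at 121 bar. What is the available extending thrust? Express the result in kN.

F ≈ 197 kN

With equal pressure on both faces, forces on the annular region cancel; the net push is pressure × rod cross-section.
Rod cross-section A_rod = π/4 × (14.4 cm)² = 162.9 cm^2
F = P × A_rod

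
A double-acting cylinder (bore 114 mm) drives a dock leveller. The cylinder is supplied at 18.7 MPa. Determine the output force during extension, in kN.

F ≈ 191 kN

Cap-side area A_cap = π/4 × (114 mm)² = 10210 mm^2
F = P × A_cap = 18.7 MPa × A_cap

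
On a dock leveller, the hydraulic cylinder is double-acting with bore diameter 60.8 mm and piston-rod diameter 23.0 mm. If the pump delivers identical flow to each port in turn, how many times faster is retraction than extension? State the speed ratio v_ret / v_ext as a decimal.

v_ret/v_ext ≈ 1.17

Cap-side area A_cap = π/4 × (60.8 mm)² = 2903 mm^2
Rod-side annular area A_ann = π/4 × (60.8² − 23.0²) = 2488 mm^2
For equal Q, v ∝ 1/A, so v_ret/v_ext = A_cap/A_ann.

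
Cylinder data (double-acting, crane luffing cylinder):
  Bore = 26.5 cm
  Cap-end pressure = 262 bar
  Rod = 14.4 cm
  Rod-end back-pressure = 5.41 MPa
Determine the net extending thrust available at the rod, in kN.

Cap-side area A_cap = π/4 × (26.5 cm)² = 551.5 cm^2
Rod-side annular area A_ann = π/4 × (26.5² − 14.4²) = 388.7 cm^2
Net thrust = P_cap·A_cap − P_rod·A_ann = 1445 kN − 210.3 kN

F ≈ 1230 kN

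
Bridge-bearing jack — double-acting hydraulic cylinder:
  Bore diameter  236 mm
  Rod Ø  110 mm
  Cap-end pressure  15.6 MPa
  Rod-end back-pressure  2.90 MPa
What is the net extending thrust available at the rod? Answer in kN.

F ≈ 583 kN

Cap-side area A_cap = π/4 × (236 mm)² = 43740 mm^2
Rod-side annular area A_ann = π/4 × (236² − 110²) = 34240 mm^2
Net thrust = P_cap·A_cap − P_rod·A_ann = 682.4 kN − 99.30 kN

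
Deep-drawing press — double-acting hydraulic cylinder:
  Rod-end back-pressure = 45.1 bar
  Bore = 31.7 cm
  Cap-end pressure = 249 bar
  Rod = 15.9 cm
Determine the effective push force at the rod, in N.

Cap-side area A_cap = π/4 × (31.7 cm)² = 789.2 cm^2
Rod-side annular area A_ann = π/4 × (31.7² − 15.9²) = 590.7 cm^2
Net thrust = P_cap·A_cap − P_rod·A_ann = 1.965e6 N − 2.664e5 N

F ≈ 1.70e6 N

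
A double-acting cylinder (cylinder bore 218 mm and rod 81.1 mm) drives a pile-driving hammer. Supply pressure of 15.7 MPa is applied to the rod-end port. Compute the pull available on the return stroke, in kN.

F ≈ 505 kN

Rod-side annular area A_ann = π/4 × (218² − 81.1²) = 32160 mm^2
On retraction the pressure acts on the annular area (bore minus rod).
F = P × A_ann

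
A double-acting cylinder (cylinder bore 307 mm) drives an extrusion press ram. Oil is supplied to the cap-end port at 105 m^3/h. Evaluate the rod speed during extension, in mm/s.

Cap-side area A_cap = π/4 × (307 mm)² = 74020 mm^2
v = Q / A

v ≈ 394 mm/s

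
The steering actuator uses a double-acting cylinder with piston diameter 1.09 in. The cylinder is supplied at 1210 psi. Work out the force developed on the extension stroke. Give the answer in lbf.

F ≈ 1130 lbf

Cap-side area A_cap = π/4 × (1.09 in)² = 0.9331 in^2
F = P × A_cap = 1210 psi × A_cap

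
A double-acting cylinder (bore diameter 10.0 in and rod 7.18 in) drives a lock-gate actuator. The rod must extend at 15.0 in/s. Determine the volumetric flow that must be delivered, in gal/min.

Cap-side area A_cap = π/4 × (10.0 in)² = 78.54 in^2
Q = A × v

Q ≈ 306 gal/min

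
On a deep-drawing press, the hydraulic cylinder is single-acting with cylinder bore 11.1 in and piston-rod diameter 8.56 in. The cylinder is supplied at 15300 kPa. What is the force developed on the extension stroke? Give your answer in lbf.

Cap-side area A_cap = π/4 × (11.1 in)² = 96.77 in^2
F = P × A_cap = 15300 kPa × A_cap

F ≈ 2.15e5 lbf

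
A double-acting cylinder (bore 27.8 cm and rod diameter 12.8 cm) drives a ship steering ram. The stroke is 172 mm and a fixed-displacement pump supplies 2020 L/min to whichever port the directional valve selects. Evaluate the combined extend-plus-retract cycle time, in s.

t ≈ 0.554 s

Cap-side area A_cap = π/4 × (27.8 cm)² = 607.0 cm^2
Rod-side annular area A_ann = π/4 × (27.8² − 12.8²) = 478.3 cm^2
t_ext = A_cap·L/Q = 0.3101 s
t_ret = A_ann·L/Q = 0.2444 s
t_cycle = t_ext + t_ret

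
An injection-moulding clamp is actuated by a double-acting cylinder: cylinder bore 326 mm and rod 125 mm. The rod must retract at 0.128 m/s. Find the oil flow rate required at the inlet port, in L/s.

Q ≈ 9.11 L/s

Rod-side annular area A_ann = π/4 × (326² − 125²) = 71200 mm^2
Q = A × v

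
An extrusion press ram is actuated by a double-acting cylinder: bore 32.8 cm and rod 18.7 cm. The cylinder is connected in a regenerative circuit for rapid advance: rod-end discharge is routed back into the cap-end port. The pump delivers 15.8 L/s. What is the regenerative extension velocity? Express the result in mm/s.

In regeneration the rod-end outflow joins the pump flow into the cap end, so the net volume the pump must supply per unit advance equals the rod cross-section area.
Rod cross-section A_rod = π/4 × (18.7 cm)² = 274.6 cm^2
v = Q_pump / A_rod

v ≈ 575 mm/s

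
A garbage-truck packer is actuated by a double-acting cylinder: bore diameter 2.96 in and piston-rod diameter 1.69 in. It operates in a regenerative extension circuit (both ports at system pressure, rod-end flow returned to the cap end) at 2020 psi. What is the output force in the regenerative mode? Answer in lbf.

F ≈ 4530 lbf

With equal pressure on both faces, forces on the annular region cancel; the net push is pressure × rod cross-section.
Rod cross-section A_rod = π/4 × (1.69 in)² = 2.243 in^2
F = P × A_rod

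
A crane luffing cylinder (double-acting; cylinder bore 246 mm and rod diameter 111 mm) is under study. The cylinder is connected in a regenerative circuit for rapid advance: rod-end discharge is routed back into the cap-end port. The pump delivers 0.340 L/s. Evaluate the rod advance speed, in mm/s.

v ≈ 35.1 mm/s

In regeneration the rod-end outflow joins the pump flow into the cap end, so the net volume the pump must supply per unit advance equals the rod cross-section area.
Rod cross-section A_rod = π/4 × (111 mm)² = 9677 mm^2
v = Q_pump / A_rod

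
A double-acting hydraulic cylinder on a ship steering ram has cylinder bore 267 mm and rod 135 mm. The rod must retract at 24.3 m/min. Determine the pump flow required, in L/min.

Q ≈ 1010 L/min

Rod-side annular area A_ann = π/4 × (267² − 135²) = 41680 mm^2
Q = A × v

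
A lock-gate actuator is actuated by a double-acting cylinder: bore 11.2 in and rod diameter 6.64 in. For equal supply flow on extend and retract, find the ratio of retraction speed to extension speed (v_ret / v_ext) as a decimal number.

v_ret/v_ext ≈ 1.54

Cap-side area A_cap = π/4 × (11.2 in)² = 98.52 in^2
Rod-side annular area A_ann = π/4 × (11.2² − 6.64²) = 63.89 in^2
For equal Q, v ∝ 1/A, so v_ret/v_ext = A_cap/A_ann.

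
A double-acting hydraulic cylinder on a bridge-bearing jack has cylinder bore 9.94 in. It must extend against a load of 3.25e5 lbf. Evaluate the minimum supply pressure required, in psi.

P ≈ 4190 psi

Cap-side area A_cap = π/4 × (9.94 in)² = 77.60 in^2
P = F / A = 3.25e5 lbf / A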